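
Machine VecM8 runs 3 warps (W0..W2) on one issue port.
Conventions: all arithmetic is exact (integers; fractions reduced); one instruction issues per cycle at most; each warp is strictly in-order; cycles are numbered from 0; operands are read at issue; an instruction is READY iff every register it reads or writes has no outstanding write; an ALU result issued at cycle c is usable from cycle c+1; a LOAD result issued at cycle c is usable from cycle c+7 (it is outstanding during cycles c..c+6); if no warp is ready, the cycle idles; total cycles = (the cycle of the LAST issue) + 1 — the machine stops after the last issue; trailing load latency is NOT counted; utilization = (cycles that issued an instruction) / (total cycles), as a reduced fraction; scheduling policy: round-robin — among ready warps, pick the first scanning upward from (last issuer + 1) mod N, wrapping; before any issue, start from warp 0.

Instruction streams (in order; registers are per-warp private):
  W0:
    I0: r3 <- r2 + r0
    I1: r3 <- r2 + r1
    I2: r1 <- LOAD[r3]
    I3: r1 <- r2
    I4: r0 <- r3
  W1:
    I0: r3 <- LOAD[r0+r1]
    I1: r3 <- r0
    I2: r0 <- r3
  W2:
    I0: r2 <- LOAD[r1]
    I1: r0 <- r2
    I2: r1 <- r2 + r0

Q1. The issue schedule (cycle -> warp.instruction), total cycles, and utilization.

cycle 0: W0.I0
cycle 1: W1.I0
cycle 2: W2.I0
cycle 3: W0.I1
cycle 4: W0.I2
cycle 5: idle
cycle 6: idle
cycle 7: idle
cycle 8: W1.I1
cycle 9: W2.I1
cycle 10: W1.I2
cycle 11: W2.I2
cycle 12: W0.I3
cycle 13: W0.I4

Answer: 14 cycles, utilization 11/14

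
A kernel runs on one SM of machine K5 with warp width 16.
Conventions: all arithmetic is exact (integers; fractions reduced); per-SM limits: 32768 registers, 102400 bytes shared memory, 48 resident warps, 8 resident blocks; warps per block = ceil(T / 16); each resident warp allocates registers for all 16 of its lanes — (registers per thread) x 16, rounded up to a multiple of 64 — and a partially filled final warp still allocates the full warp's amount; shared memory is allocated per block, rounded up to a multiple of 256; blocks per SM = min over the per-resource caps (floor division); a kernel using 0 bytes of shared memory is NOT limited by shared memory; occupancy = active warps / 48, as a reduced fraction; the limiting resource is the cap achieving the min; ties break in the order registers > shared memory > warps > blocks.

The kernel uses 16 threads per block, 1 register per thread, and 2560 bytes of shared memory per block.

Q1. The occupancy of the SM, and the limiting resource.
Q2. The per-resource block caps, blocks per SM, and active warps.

Answer: occupancy 1/6, limited by blocks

registers: 512 blocks
shared memory: 40 blocks
warps: 48 blocks
blocks: 8 blocks

Answer: 8 blocks, 8 active warps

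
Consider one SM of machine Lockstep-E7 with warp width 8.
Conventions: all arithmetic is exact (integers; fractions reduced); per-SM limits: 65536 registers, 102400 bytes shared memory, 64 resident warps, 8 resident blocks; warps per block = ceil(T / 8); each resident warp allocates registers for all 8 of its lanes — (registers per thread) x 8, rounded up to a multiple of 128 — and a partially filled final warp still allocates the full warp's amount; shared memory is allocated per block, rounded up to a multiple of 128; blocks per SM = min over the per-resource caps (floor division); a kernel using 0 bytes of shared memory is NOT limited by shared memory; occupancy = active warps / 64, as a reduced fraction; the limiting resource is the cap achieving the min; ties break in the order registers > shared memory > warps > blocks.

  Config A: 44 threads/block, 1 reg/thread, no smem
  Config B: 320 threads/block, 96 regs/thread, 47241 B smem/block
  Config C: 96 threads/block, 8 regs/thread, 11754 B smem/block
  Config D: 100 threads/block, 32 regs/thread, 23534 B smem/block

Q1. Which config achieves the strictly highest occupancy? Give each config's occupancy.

occupancies: A 3/4, B 5/8, C 15/16, D 13/16

Answer: C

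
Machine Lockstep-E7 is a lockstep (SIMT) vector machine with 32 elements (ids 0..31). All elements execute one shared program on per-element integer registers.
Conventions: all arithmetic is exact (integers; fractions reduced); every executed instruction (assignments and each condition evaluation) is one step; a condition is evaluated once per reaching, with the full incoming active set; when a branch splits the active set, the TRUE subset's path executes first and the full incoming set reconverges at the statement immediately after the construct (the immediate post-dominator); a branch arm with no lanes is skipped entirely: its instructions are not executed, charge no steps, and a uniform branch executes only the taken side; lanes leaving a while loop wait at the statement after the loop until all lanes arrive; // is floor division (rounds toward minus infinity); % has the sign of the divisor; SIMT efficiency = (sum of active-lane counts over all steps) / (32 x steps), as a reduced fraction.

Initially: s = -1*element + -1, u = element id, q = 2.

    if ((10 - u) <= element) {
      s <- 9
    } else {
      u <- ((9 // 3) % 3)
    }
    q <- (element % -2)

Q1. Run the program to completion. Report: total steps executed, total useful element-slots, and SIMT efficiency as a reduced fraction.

Answer: 4 steps, 96 useful, 3/4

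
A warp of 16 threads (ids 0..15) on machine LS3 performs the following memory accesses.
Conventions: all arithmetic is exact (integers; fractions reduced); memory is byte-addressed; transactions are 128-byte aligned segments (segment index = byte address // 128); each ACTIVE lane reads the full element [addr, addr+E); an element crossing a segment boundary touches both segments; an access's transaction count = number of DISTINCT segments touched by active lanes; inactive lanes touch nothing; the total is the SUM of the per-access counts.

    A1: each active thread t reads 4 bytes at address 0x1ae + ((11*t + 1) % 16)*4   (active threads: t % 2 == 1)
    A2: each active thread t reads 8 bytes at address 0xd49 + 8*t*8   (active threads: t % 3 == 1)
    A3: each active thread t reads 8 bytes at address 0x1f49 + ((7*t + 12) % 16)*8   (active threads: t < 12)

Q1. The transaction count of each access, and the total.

A1: 1 transaction
A2: 5 transactions
A3: 2 transactions

Answer: 1,5,2; total 8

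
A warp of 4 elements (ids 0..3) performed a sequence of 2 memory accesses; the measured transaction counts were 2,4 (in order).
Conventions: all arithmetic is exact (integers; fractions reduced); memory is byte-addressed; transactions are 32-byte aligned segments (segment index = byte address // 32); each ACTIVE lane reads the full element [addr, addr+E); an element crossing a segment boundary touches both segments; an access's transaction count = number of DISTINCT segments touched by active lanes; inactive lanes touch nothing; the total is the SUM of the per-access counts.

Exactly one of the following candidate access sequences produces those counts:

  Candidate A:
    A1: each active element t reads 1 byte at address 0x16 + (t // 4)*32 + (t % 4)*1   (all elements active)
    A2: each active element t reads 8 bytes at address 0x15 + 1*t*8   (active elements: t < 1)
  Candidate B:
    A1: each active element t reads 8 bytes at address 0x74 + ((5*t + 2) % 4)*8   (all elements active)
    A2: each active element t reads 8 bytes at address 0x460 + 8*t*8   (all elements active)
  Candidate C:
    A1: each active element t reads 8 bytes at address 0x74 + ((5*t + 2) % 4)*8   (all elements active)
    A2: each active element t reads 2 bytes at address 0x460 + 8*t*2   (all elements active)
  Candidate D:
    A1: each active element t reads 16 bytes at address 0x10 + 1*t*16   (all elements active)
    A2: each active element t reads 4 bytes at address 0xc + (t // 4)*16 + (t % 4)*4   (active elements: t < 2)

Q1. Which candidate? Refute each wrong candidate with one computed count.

A: A1 gives 1 transaction, not 2
C: A2 gives 2 transactions, not 4
D: A1 gives 3 transactions, not 2
B: all counts match (2,4)

Answer: B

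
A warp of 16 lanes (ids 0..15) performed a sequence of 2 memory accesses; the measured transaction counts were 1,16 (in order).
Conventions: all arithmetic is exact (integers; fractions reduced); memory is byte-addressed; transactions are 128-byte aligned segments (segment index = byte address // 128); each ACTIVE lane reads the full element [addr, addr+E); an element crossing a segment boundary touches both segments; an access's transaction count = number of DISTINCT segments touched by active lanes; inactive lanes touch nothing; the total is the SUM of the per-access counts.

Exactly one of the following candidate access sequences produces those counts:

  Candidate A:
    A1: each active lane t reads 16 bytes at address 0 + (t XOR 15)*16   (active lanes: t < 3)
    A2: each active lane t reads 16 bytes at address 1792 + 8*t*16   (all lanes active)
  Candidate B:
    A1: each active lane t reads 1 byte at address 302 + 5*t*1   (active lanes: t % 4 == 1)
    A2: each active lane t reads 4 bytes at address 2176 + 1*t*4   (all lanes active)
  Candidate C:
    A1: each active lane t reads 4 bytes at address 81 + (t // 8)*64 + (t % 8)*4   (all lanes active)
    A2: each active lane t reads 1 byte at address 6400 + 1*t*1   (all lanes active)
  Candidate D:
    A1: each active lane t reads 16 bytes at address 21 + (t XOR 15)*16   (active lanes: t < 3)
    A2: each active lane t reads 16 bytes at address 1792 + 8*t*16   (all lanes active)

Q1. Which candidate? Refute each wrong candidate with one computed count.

B: A2 gives 1 transaction, not 16
C: A1 gives 2 transactions, not 1
D: A1 gives 2 transactions, not 1
A: all counts match (1,16)

Answer: A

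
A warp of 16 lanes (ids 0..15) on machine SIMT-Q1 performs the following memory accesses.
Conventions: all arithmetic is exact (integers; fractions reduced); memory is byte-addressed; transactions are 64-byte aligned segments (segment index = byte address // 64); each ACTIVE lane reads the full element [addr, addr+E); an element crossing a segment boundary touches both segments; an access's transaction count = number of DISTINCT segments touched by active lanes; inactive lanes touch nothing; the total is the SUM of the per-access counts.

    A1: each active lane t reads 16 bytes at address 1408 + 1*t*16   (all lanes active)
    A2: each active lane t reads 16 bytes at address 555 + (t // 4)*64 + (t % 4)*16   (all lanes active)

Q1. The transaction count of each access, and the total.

A1: 4 transactions
A2: 5 transactions

Answer: 4,5; total 9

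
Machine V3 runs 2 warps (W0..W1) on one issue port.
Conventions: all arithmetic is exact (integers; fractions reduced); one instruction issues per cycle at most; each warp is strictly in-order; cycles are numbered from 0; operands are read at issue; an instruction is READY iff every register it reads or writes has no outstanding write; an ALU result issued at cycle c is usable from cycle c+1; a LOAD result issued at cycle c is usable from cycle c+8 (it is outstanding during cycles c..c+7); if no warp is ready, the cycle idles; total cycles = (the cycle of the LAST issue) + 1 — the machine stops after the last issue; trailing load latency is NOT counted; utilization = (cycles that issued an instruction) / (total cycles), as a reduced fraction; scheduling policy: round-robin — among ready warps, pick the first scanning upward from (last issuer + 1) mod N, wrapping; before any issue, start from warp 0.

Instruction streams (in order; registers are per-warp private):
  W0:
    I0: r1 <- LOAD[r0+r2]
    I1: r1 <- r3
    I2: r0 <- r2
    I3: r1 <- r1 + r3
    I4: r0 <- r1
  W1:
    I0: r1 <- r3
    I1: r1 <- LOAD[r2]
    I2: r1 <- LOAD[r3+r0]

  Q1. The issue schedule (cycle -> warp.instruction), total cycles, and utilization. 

cycle 0: W0.I0
cycle 1: W1.I0
cycle 2: W1.I1
cycle 3: idle
cycle 4: idle
cycle 5: idle
cycle 6: idle
cycle 7: idle
cycle 8: W0.I1
cycle 9: W0.I2
cycle 10: W1.I2
cycle 11: W0.I3
cycle 12: W0.I4

Answer: 13 cycles, utilization 8/13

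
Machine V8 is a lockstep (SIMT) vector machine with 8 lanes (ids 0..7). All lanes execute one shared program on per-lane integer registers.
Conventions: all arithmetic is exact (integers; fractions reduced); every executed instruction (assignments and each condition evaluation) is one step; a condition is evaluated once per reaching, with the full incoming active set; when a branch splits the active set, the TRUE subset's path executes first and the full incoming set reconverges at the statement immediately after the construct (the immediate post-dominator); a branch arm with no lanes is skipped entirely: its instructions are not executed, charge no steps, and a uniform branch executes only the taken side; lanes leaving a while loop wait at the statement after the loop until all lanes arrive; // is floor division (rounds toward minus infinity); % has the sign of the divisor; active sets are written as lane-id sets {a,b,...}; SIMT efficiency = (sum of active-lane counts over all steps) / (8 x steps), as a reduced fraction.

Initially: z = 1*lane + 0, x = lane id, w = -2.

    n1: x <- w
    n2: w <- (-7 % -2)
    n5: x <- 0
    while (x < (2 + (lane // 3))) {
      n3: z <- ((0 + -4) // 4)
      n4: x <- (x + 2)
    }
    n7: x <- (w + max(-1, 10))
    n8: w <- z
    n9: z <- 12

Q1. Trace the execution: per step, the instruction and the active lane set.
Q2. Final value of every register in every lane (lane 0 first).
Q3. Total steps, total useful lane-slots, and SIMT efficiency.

step 0: x <- w                       {0,1,2,3,4,5,6,7}
step 1: w <- (-7 % -2)               {0,1,2,3,4,5,6,7}
step 2: x <- 0                       {0,1,2,3,4,5,6,7}
step 3: eval (x < (2 + (lane // 3))) {0,1,2,3,4,5,6,7}
step 4: z <- ((0 + -4) // 4)         {0,1,2,3,4,5,6,7}
step 5: x <- (x + 2)                 {0,1,2,3,4,5,6,7}
step 6: eval (x < (2 + (lane // 3))) {0,1,2,3,4,5,6,7}
step 7: z <- ((0 + -4) // 4)         {3,4,5,6,7}
step 8: x <- (x + 2)                 {3,4,5,6,7}
step 9: eval (x < (2 + (lane // 3))) {3,4,5,6,7}
step 10: x <- (w + max(-1, 10))       {0,1,2,3,4,5,6,7}
step 11: w <- z                       {0,1,2,3,4,5,6,7}
step 12: z <- 12                      {0,1,2,3,4,5,6,7}

Answer: 13 steps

z: 12,12,12,12,12,12,12,12
x: 9,9,9,9,9,9,9,9
w: -1,-1,-1,-1,-1,-1,-1,-1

steps = 13; useful = 95; efficiency = 95/104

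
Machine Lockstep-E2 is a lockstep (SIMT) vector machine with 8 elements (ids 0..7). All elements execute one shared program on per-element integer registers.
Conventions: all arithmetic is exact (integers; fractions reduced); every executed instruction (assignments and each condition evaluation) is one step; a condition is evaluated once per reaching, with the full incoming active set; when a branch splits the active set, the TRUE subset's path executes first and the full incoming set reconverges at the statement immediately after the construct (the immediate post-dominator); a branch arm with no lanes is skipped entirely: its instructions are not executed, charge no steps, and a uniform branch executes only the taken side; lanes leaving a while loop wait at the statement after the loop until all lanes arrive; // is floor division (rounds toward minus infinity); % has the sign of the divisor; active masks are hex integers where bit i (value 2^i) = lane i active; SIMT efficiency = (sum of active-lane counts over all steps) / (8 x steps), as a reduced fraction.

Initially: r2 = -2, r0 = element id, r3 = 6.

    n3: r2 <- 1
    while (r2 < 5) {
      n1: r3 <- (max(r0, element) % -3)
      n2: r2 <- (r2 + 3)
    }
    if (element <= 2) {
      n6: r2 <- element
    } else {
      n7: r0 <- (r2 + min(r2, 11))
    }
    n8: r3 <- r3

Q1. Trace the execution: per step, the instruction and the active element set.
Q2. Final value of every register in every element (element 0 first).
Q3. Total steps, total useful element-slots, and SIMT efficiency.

step 0: r2 <- 1                      0xff
step 1: eval (r2 < 5)                0xff
step 2: r3 <- (max(r0, element) % -3) 0xff
step 3: r2 <- (r2 + 3)               0xff
step 4: eval (r2 < 5)                0xff
step 5: r3 <- (max(r0, element) % -3) 0xff
step 6: r2 <- (r2 + 3)               0xff
step 7: eval (r2 < 5)                0xff
step 8: eval (element <= 2)          0xff
step 9: r2 <- element                0x07
step 10: r0 <- (r2 + min(r2, 11))     0xf8
step 11: r3 <- r3                     0xff

Answer: 12 steps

r2: 0,1,2,7,7,7,7,7
r0: 0,1,2,14,14,14,14,14
r3: 0,-2,-1,0,-2,-1,0,-2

steps = 12; useful = 88; efficiency = 88/96 = 11/12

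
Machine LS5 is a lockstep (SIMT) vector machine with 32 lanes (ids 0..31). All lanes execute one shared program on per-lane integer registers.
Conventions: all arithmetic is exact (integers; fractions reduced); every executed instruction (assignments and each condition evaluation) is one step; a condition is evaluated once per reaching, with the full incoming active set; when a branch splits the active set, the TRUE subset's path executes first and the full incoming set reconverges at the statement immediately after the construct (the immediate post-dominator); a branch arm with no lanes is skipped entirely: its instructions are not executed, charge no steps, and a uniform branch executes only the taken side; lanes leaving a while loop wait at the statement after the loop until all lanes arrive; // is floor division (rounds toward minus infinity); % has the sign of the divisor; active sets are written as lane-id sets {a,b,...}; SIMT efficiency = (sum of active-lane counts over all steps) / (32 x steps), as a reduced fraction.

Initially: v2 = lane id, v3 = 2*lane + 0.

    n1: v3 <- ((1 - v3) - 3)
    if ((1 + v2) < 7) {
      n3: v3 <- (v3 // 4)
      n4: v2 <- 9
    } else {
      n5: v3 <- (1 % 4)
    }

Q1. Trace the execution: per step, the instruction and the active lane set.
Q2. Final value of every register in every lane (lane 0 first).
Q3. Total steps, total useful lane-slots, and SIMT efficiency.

step 0: v3 <- ((1 - v3) - 3)         {0,1,2,3,4,5,6,7,8,9,10,11,12,13,14,15,16,17,18,19,20,21,22,23,24,25,26,27,28,29,30,31}
step 1: eval ((1 + v2) < 7)          {0,1,2,3,4,5,6,7,8,9,10,11,12,13,14,15,16,17,18,19,20,21,22,23,24,25,26,27,28,29,30,31}
step 2: v3 <- (v3 // 4)              {0,1,2,3,4,5}
step 3: v2 <- 9                      {0,1,2,3,4,5}
step 4: v3 <- (1 % 4)                {6,7,8,9,10,11,12,13,14,15,16,17,18,19,20,21,22,23,24,25,26,27,28,29,30,31}

Answer: 5 steps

v2: 9,9,9,9,9,9,6,7,8,9,10,11,12,13,14,15,16,17,18,19,20,21,22,23,24,25,26,27,28,29,30,31
v3: -1,-1,-2,-2,-3,-3,1,1,1,1,1,1,1,1,1,1,1,1,1,1,1,1,1,1,1,1,1,1,1,1,1,1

steps = 5; useful = 102; efficiency = 102/160 = 51/80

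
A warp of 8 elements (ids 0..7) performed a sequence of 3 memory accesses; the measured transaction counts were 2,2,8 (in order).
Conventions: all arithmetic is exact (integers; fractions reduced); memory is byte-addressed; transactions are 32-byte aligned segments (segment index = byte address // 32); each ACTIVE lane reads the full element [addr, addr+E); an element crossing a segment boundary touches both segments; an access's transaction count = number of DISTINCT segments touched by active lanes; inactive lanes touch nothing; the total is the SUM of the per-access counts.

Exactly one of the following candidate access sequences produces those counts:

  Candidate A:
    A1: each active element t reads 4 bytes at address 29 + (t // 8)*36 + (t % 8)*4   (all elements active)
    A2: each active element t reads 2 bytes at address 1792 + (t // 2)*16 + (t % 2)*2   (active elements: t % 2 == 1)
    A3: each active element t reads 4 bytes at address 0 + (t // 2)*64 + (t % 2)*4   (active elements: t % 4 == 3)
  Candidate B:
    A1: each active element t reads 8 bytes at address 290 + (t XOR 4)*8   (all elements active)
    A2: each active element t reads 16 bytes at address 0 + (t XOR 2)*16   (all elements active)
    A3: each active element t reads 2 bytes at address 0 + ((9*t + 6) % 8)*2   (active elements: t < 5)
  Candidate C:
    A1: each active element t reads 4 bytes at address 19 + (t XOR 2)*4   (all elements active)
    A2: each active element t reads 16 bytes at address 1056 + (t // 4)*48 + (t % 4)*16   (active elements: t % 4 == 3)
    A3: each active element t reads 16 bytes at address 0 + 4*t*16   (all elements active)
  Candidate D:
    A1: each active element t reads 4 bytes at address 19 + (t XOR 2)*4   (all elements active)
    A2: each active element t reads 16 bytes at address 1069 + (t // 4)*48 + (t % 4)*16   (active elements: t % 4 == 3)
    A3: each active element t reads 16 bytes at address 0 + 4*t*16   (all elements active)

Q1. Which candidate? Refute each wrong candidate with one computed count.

A: A3 gives 2 transactions, not 8
B: A1 gives 3 transactions, not 2
D: A2 gives 3 transactions, not 2
C: all counts match (2,2,8)

Answer: C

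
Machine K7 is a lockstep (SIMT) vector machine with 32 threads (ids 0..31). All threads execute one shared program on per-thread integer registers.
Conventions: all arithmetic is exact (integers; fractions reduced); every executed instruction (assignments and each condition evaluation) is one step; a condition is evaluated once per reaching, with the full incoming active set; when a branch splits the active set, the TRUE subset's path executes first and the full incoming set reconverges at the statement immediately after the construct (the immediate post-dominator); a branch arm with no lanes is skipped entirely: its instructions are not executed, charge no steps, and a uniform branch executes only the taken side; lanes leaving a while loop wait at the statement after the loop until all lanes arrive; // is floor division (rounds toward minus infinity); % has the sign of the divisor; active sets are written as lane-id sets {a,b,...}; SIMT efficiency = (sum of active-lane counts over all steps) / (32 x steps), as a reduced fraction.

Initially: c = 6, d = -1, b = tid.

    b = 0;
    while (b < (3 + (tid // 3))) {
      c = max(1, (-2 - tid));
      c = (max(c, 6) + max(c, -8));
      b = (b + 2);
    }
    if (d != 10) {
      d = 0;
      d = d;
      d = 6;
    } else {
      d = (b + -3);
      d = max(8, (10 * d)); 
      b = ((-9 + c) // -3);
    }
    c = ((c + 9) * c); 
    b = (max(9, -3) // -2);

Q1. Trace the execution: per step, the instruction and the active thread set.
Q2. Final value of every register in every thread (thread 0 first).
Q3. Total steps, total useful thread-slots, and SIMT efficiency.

step 0: b <- 0                       {0,1,2,3,4,5,6,7,8,9,10,11,12,13,14,15,16,17,18,19,20,21,22,23,24,25,26,27,28,29,30,31}
step 1: eval (b < (3 + (tid // 3)))  {0,1,2,3,4,5,6,7,8,9,10,11,12,13,14,15,16,17,18,19,20,21,22,23,24,25,26,27,28,29,30,31}
step 2: c <- max(1, (-2 - tid))      {0,1,2,3,4,5,6,7,8,9,10,11,12,13,14,15,16,17,18,19,20,21,22,23,24,25,26,27,28,29,30,31}
step 3: c <- (max(c, 6) + max(c, -8)) {0,1,2,3,4,5,6,7,8,9,10,11,12,13,14,15,16,17,18,19,20,21,22,23,24,25,26,27,28,29,30,31}
step 4: b <- (b + 2)                 {0,1,2,3,4,5,6,7,8,9,10,11,12,13,14,15,16,17,18,19,20,21,22,23,24,25,26,27,28,29,30,31}
step 5: eval (b < (3 + (tid // 3)))  {0,1,2,3,4,5,6,7,8,9,10,11,12,13,14,15,16,17,18,19,20,21,22,23,24,25,26,27,28,29,30,31}
step 6: c <- max(1, (-2 - tid))      {0,1,2,3,4,5,6,7,8,9,10,11,12,13,14,15,16,17,18,19,20,21,22,23,24,25,26,27,28,29,30,31}
step 7: c <- (max(c, 6) + max(c, -8)) {0,1,2,3,4,5,6,7,8,9,10,11,12,13,14,15,16,17,18,19,20,21,22,23,24,25,26,27,28,29,30,31}
step 8: b <- (b + 2)                 {0,1,2,3,4,5,6,7,8,9,10,11,12,13,14,15,16,17,18,19,20,21,22,23,24,25,26,27,28,29,30,31}
step 9: eval (b < (3 + (tid // 3)))  {0,1,2,3,4,5,6,7,8,9,10,11,12,13,14,15,16,17,18,19,20,21,22,23,24,25,26,27,28,29,30,31}
step 10: c <- max(1, (-2 - tid))      {6,7,8,9,10,11,12,13,14,15,16,17,18,19,20,21,22,23,24,25,26,27,28,29,30,31}
step 11: c <- (max(c, 6) + max(c, -8)) {6,7,8,9,10,11,12,13,14,15,16,17,18,19,20,21,22,23,24,25,26,27,28,29,30,31}
step 12: b <- (b + 2)                 {6,7,8,9,10,11,12,13,14,15,16,17,18,19,20,21,22,23,24,25,26,27,28,29,30,31}
step 13: eval (b < (3 + (tid // 3)))  {6,7,8,9,10,11,12,13,14,15,16,17,18,19,20,21,22,23,24,25,26,27,28,29,30,31}
step 14: c <- max(1, (-2 - tid))      {12,13,14,15,16,17,18,19,20,21,22,23,24,25,26,27,28,29,30,31}
step 15: c <- (max(c, 6) + max(c, -8)) {12,13,14,15,16,17,18,19,20,21,22,23,24,25,26,27,28,29,30,31}
step 16: b <- (b + 2)                 {12,13,14,15,16,17,18,19,20,21,22,23,24,25,26,27,28,29,30,31}
step 17: eval (b < (3 + (tid // 3)))  {12,13,14,15,16,17,18,19,20,21,22,23,24,25,26,27,28,29,30,31}
step 18: c <- max(1, (-2 - tid))      {18,19,20,21,22,23,24,25,26,27,28,29,30,31}
step 19: c <- (max(c, 6) + max(c, -8)) {18,19,20,21,22,23,24,25,26,27,28,29,30,31}
step 20: b <- (b + 2)                 {18,19,20,21,22,23,24,25,26,27,28,29,30,31}
step 21: eval (b < (3 + (tid // 3)))  {18,19,20,21,22,23,24,25,26,27,28,29,30,31}
step 22: c <- max(1, (-2 - tid))      {24,25,26,27,28,29,30,31}
step 23: c <- (max(c, 6) + max(c, -8)) {24,25,26,27,28,29,30,31}
step 24: b <- (b + 2)                 {24,25,26,27,28,29,30,31}
step 25: eval (b < (3 + (tid // 3)))  {24,25,26,27,28,29,30,31}
step 26: c <- max(1, (-2 - tid))      {30,31}
step 27: c <- (max(c, 6) + max(c, -8)) {30,31}
step 28: b <- (b + 2)                 {30,31}
step 29: eval (b < (3 + (tid // 3)))  {30,31}
step 30: eval (d != 10)               {0,1,2,3,4,5,6,7,8,9,10,11,12,13,14,15,16,17,18,19,20,21,22,23,24,25,26,27,28,29,30,31}
step 31: d <- 0                       {0,1,2,3,4,5,6,7,8,9,10,11,12,13,14,15,16,17,18,19,20,21,22,23,24,25,26,27,28,29,30,31}
step 32: d <- d                       {0,1,2,3,4,5,6,7,8,9,10,11,12,13,14,15,16,17,18,19,20,21,22,23,24,25,26,27,28,29,30,31}
step 33: d <- 6                       {0,1,2,3,4,5,6,7,8,9,10,11,12,13,14,15,16,17,18,19,20,21,22,23,24,25,26,27,28,29,30,31}
step 34: c <- ((c + 9) * c)           {0,1,2,3,4,5,6,7,8,9,10,11,12,13,14,15,16,17,18,19,20,21,22,23,24,25,26,27,28,29,30,31}
step 35: b <- (max(9, -3) // -2)      {0,1,2,3,4,5,6,7,8,9,10,11,12,13,14,15,16,17,18,19,20,21,22,23,24,25,26,27,28,29,30,31}

Answer: 36 steps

c: 112,112,112,112,112,112,112,112,112,112,112,112,112,112,112,112,112,112,112,112,112,112,112,112,112,112,112,112,112,112,112,112
d: 6,6,6,6,6,6,6,6,6,6,6,6,6,6,6,6,6,6,6,6,6,6,6,6,6,6,6,6,6,6,6,6
b: -5,-5,-5,-5,-5,-5,-5,-5,-5,-5,-5,-5,-5,-5,-5,-5,-5,-5,-5,-5,-5,-5,-5,-5,-5,-5,-5,-5,-5,-5,-5,-5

steps = 36; useful = 792; efficiency = 792/1152 = 11/16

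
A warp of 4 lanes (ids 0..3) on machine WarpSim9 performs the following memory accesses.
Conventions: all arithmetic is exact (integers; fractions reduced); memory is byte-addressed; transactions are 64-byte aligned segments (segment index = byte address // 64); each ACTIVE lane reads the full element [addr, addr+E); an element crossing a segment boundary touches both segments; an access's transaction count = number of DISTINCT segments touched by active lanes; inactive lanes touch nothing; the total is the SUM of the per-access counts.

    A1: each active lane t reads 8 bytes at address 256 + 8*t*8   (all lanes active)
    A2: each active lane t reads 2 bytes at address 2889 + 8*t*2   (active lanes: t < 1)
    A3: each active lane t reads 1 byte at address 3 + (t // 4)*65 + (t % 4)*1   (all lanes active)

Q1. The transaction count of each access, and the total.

A1: 4 transactions
A2: 1 transaction
A3: 1 transaction

Answer: 4,1,1; total 6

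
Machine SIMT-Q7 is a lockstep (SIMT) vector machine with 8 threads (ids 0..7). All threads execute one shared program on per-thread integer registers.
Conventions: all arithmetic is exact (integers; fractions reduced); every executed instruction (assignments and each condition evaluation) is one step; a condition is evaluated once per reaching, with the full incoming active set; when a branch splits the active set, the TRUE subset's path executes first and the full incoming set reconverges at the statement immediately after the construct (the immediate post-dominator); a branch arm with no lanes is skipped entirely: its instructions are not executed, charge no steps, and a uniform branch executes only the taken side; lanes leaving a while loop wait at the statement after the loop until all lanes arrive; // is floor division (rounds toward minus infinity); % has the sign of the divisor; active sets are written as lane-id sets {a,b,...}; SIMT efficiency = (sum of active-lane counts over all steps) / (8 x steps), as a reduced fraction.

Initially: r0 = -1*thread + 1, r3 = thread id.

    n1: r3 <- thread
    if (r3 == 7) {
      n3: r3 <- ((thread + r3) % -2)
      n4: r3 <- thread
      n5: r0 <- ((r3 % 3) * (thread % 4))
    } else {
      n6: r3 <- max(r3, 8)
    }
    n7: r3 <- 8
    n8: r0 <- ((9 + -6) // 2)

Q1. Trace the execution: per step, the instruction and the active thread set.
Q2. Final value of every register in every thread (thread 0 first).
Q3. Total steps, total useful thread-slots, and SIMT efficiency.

step 0: r3 <- thread                 {0,1,2,3,4,5,6,7}
step 1: eval (r3 == 7)               {0,1,2,3,4,5,6,7}
step 2: r3 <- ((thread + r3) % -2)   {7}
step 3: r3 <- thread                 {7}
step 4: r0 <- ((r3 % 3) * (thread % 4)) {7}
step 5: r3 <- max(r3, 8)             {0,1,2,3,4,5,6}
step 6: r3 <- 8                      {0,1,2,3,4,5,6,7}
step 7: r0 <- ((9 + -6) // 2)        {0,1,2,3,4,5,6,7}

Answer: 8 steps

r0: 1,1,1,1,1,1,1,1
r3: 8,8,8,8,8,8,8,8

steps = 8; useful = 42; efficiency = 42/64 = 21/32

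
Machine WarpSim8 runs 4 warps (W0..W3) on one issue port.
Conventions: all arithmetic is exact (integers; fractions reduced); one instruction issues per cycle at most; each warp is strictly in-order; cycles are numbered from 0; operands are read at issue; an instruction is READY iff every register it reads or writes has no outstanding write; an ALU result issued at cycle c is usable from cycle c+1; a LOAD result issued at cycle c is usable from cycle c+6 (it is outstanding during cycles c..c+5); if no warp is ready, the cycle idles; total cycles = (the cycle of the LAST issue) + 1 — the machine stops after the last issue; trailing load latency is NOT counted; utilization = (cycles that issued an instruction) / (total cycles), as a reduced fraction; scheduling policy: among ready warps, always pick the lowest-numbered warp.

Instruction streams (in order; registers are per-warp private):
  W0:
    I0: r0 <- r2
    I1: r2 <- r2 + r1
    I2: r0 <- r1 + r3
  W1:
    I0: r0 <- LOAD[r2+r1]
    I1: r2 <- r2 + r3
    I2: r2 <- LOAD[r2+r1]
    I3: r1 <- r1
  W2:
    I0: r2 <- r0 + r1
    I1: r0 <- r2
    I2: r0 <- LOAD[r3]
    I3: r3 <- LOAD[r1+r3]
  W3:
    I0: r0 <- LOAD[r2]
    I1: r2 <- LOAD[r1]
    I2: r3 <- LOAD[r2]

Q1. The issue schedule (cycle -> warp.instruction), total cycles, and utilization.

cycle 0: W0.I0
cycle 1: W0.I1
cycle 2: W0.I2
cycle 3: W1.I0
cycle 4: W1.I1
cycle 5: W1.I2
cycle 6: W1.I3
cycle 7: W2.I0
cycle 8: W2.I1
cycle 9: W2.I2
cycle 10: W2.I3
cycle 11: W3.I0
cycle 12: W3.I1
cycle 13: idle
cycle 14: idle
cycle 15: idle
cycle 16: idle
cycle 17: idle
cycle 18: W3.I2

Answer: 19 cycles, utilization 14/19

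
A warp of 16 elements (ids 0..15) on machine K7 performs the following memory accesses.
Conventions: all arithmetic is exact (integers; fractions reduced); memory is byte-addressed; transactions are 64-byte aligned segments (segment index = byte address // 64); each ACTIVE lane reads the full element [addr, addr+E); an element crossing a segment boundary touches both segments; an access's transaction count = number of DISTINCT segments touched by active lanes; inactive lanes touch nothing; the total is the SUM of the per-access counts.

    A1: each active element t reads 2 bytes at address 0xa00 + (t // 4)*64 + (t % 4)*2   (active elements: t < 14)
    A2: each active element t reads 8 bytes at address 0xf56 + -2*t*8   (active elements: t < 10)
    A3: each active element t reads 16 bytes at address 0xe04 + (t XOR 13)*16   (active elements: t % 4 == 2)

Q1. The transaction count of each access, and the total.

A1: 4 transactions
A2: 3 transactions
A3: 5 transactions

Answer: 4,3,5; total 12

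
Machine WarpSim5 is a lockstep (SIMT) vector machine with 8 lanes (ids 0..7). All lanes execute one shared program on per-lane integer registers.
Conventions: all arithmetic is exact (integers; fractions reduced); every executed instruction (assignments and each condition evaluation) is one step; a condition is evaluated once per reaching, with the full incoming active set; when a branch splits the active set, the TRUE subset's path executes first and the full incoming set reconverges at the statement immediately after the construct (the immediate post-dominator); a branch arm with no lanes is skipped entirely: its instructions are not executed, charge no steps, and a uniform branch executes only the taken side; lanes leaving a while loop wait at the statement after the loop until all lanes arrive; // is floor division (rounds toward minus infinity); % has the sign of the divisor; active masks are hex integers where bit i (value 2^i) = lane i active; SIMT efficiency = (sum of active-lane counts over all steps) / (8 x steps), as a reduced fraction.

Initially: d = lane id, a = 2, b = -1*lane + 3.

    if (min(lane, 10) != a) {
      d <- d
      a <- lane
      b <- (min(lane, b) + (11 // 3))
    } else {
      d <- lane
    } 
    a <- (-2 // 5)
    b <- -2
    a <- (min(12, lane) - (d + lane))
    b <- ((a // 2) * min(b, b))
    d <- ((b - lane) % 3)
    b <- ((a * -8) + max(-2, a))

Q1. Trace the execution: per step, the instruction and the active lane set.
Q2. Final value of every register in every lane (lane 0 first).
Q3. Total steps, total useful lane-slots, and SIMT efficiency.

step 0: eval (min(lane, 10) != a)    0xff
step 1: d <- d                       0xfb
step 2: a <- lane                    0xfb
step 3: b <- (min(lane, b) + (11 // 3)) 0xfb
step 4: d <- lane                    0x04
step 5: a <- (-2 // 5)               0xff
step 6: b <- -2                      0xff
step 7: a <- (min(12, lane) - (d + lane)) 0xff
step 8: b <- ((a // 2) * min(b, b))  0xff
step 9: d <- ((b - lane) % 3)        0xff
step 10: b <- ((a * -8) + max(-2, a)) 0xff

Answer: 11 steps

d: 0,1,0,1,0,1,0,1
a: 0,-1,-2,-3,-4,-5,-6,-7
b: 0,7,14,22,30,38,46,54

steps = 11; useful = 78; efficiency = 78/88 = 39/44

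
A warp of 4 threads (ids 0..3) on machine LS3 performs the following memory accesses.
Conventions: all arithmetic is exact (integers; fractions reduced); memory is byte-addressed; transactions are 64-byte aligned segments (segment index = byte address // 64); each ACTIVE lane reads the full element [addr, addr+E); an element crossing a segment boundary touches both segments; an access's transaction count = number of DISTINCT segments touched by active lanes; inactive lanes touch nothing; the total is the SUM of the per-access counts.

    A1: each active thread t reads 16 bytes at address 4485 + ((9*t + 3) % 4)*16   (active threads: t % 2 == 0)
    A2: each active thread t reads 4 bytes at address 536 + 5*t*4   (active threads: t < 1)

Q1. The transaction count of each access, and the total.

A1: 2 transactions
A2: 1 transaction

Answer: 2,1; total 3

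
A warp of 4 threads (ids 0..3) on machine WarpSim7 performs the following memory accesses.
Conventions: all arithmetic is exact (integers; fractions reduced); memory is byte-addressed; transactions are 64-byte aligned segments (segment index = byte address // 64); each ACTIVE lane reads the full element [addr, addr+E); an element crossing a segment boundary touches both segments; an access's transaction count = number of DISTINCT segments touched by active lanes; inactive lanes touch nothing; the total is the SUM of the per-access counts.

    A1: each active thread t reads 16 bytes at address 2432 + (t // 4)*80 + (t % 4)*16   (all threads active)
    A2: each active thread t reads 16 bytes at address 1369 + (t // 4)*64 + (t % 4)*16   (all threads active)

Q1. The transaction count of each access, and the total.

A1: 1 transaction
A2: 2 transactions

Answer: 1,2; total 3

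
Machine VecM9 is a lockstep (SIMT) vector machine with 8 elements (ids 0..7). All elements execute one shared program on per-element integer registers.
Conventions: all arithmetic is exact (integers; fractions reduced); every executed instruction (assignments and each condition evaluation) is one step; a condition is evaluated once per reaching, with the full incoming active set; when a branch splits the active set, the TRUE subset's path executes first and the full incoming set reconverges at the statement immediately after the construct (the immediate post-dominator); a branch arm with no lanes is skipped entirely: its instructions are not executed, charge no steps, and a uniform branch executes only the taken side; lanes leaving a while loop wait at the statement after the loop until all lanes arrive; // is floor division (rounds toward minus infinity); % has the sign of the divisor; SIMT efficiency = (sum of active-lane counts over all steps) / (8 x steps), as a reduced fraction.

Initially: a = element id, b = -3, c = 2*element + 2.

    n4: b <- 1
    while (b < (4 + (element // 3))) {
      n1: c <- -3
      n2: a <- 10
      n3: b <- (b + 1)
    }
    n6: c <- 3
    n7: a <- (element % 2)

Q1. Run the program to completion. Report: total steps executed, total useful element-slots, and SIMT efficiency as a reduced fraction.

Answer: 24 steps, 156 useful, 13/16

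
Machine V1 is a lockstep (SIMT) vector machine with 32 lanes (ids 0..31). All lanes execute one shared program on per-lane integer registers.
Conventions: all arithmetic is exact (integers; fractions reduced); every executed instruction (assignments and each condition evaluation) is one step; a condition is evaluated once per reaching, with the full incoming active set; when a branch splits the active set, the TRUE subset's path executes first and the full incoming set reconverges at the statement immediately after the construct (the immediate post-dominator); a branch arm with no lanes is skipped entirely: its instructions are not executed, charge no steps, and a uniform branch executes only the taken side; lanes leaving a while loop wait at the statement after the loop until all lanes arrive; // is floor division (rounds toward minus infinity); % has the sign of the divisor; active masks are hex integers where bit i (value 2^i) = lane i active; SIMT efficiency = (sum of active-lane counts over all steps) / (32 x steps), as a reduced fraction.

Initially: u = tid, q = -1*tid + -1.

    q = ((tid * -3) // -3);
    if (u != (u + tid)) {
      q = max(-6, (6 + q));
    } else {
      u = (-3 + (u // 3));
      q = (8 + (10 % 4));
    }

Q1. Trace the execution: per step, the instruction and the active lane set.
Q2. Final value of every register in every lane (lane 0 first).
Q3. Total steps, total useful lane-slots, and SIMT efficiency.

step 0: q <- ((tid * -3) // -3)      0xffffffff
step 1: eval (u != (u + tid))        0xffffffff
step 2: q <- max(-6, (6 + q))        0xfffffffe
step 3: u <- (-3 + (u // 3))         0x00000001
step 4: q <- (8 + (10 % 4))          0x00000001

Answer: 5 steps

u: -3,1,2,3,4,5,6,7,8,9,10,11,12,13,14,15,16,17,18,19,20,21,22,23,24,25,26,27,28,29,30,31
q: 10,7,8,9,10,11,12,13,14,15,16,17,18,19,20,21,22,23,24,25,26,27,28,29,30,31,32,33,34,35,36,37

steps = 5; useful = 97; efficiency = 97/160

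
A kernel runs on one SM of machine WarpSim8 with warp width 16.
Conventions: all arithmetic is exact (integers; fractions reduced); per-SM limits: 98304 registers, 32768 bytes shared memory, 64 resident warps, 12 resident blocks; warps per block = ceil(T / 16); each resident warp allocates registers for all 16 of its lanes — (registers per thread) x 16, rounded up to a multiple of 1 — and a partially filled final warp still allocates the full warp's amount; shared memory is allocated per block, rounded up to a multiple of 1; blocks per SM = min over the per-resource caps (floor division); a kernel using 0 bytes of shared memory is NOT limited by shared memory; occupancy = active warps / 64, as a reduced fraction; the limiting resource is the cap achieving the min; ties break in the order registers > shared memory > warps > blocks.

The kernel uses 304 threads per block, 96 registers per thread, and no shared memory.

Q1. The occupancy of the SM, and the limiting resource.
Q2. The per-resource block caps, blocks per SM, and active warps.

Answer: occupancy 57/64, limited by registers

registers: 3 blocks
shared memory: no limit (kernel uses none)
warps: 3 blocks
blocks: 12 blocks

Answer: 3 blocks, 57 active warps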